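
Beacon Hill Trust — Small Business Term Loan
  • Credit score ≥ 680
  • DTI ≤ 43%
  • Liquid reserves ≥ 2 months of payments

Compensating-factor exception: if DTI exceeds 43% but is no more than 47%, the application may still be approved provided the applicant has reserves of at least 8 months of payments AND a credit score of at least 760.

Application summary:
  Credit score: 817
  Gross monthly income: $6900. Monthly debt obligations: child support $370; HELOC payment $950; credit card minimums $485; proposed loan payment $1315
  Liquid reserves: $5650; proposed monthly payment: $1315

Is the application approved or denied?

Credit score 817 ≥ 680 (meets base)
Total debts = (370 + 950 + 485 + 1,315) = 3,120. DTI = 3,120/6,900 = 45.2% > 43% — standard DTI limit exceeded.
Reserves: 5,650 ÷ 1,315 = 4.3 months (meets 2-month minimum)
DTI 45.2% is within the 43%–47% exception band; checking compensating factors.
Override check — reserves: 4.3 mo (short of 8); score: 817 (ok).
Override conditions not both satisfied; exception does not apply.

Denied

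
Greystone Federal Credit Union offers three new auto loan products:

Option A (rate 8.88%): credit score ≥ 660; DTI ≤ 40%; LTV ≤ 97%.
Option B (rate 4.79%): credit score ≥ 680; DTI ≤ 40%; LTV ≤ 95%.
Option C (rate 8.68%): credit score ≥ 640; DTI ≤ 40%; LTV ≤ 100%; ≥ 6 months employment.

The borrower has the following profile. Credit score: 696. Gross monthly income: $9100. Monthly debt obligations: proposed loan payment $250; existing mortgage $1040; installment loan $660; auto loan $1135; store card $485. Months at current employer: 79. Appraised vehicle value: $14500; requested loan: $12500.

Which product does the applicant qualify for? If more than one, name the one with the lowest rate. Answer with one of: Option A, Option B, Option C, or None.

Option B

Total debts = (250 + 1,040 + 660 + 1,135 + 485) = 3,570; DTI = 3,570/9,100 = 39.2%.
LTV = 12,500/14,500 = 86.2%.
Option A: score 696 ≥ 660; DTI 39.2% ≤ 40%; LTV 86.2% ≤ 97% → qualifies.
Option B: score 696 ≥ 680; DTI 39.2% ≤ 40%; LTV 86.2% ≤ 95% → qualifies.
Option C: score 696 ≥ 640; DTI 39.2% ≤ 40%; LTV 86.2% ≤ 100%; employment 79 ≥ 6 mo → qualifies.
Qualifying: Option A, Option B, Option C. Lowest rate is 4.79% → Option B.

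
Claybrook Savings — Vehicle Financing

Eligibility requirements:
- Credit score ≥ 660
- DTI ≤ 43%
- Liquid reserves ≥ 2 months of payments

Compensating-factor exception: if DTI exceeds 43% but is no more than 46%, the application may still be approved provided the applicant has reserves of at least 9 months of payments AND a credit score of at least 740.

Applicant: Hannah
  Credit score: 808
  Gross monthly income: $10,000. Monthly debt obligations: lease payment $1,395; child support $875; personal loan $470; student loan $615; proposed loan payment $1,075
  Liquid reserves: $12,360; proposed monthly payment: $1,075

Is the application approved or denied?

Approved

Credit score 808 ≥ 660 (meets base)
Total debts = (1,395 + 875 + 470 + 615 + 1,075) = 4,430. DTI: 4,430 ÷ 10,000 = 44.3%, over the 43% base limit.
Reserves: 12,360 ÷ 1,075 = 11.5 months (meets 2-month minimum)
DTI 44.3% is within the 43%–46% exception band; checking compensating factors.
Override check — reserves: 11.5 mo (ok); score: 808 (ok).
Both override conditions satisfied; DTI exception granted.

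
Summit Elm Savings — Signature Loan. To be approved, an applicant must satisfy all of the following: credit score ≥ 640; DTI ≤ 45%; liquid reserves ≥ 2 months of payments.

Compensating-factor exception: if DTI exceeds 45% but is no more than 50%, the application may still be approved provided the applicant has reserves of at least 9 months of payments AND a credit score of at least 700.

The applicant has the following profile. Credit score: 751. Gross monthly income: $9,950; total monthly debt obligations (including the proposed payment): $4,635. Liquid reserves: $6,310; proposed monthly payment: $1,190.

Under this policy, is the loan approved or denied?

Credit score 751 ≥ 640 (meets base)
DTI: 4,635 ÷ 9,950 = 46.6%, over the 45% base limit.
Reserves: 6,310 ÷ 1,190 = 5.3 months (meets 2-month minimum)
46.6% falls in the override range (45%–50%), so the compensating-factor test applies.
Reserves 5.3 < 9 months; credit score 751 ≥ 700.
Compensating-factor requirement not fully met.

Denied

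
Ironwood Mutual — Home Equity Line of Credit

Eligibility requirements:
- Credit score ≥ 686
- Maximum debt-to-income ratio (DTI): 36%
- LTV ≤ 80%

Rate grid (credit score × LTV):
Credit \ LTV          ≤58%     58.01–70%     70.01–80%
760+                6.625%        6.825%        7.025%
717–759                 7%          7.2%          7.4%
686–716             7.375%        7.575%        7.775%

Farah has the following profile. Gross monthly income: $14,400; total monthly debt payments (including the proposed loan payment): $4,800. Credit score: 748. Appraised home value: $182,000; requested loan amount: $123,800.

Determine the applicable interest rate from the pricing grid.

Credit score 748 ≥ 686; DTI: 4,800 ÷ 14,400 = 33.3%, within the 36% cap
Loan-to-value = 123,800/182,000 = 68% — pass (80% max)
Row: 748 falls in 717–759. Column: 68% falls in 58.01–70%. Rate = 7.2%.

7.2%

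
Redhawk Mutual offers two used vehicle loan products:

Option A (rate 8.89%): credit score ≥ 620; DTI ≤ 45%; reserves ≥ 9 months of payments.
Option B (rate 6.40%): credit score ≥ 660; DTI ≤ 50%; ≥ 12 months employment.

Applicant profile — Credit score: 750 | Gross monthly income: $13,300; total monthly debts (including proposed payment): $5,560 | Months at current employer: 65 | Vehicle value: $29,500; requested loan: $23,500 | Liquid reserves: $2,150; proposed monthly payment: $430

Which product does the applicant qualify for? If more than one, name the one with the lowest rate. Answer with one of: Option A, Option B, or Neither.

Option B

DTI = 5,560/13,300 = 41.8%.
LTV = 23,500/29,500 = 79.7%.
Reserves = 2,150/430 = 5.0 months.
Option A: score 750 ≥ 620; DTI 41.8% ≤ 45%; reserves 5.0 < 9 mo → does not qualify.
Option B: score 750 ≥ 660; DTI 41.8% ≤ 50%; employment 65 ≥ 12 mo → qualifies.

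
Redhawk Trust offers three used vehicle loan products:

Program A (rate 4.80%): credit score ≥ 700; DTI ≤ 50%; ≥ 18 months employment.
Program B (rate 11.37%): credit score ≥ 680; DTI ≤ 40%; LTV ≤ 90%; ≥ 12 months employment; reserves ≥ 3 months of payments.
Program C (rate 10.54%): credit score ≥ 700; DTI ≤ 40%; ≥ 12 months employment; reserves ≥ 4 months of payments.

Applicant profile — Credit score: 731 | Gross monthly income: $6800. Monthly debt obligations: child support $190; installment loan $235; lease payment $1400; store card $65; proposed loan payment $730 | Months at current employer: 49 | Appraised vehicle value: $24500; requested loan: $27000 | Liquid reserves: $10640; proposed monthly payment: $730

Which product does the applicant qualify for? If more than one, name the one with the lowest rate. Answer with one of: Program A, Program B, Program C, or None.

Program A

Total debts = (190 + 235 + 1,400 + 65 + 730) = 2,620; DTI = 2,620/6,800 = 38.5%.
LTV = 27,000/24,500 = 110.2%.
Reserves = 10,640/730 = 14.6 months.
Program A: score 731 ≥ 700; DTI 38.5% ≤ 50%; employment 49 ≥ 18 mo → qualifies.
Program B: score 731 ≥ 680; DTI 38.5% ≤ 40%; LTV 110.2% > 90%; employment 49 ≥ 12 mo; reserves 14.6 ≥ 3 mo → does not qualify.
Program C: score 731 ≥ 700; DTI 38.5% ≤ 40%; employment 49 ≥ 12 mo; reserves 14.6 ≥ 4 mo → qualifies.
Qualifying: Program A, Program C. Lowest rate is 4.80% → Program A.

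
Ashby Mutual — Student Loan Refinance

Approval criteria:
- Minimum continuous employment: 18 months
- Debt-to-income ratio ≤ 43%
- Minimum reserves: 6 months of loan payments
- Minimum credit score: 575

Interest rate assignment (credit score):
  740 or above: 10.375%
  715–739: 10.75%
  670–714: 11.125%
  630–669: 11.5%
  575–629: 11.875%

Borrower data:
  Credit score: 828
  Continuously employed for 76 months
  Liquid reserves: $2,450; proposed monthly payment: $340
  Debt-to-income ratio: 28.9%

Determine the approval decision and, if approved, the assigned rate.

Credit score 828 ≥ 575 (meets minimum)
Reserves = 2,450/340 = 7.2 months ≥ 6
Employment 76 ≥ 18 months
Debt-to-income 28.9% vs 43% cap — pass
All requirements met. Score 828 falls in the 740 or above tier → 10.375%.

Approved at 10.375%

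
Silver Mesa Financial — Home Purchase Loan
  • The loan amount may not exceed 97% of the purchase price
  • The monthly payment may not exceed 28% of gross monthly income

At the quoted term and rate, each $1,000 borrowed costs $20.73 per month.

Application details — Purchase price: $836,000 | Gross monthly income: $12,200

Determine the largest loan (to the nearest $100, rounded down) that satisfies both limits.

$164,700

Payment cap: 28% × $12,200 = $3,416/month.
At $20.73 per $1,000, that supports 3,416/20.73 × 1,000 ≈ $164,785 → $164,700.
LTV cap: 97% × $836,000 = $810,920 → $810,900.
Binding constraint: payment-to-income.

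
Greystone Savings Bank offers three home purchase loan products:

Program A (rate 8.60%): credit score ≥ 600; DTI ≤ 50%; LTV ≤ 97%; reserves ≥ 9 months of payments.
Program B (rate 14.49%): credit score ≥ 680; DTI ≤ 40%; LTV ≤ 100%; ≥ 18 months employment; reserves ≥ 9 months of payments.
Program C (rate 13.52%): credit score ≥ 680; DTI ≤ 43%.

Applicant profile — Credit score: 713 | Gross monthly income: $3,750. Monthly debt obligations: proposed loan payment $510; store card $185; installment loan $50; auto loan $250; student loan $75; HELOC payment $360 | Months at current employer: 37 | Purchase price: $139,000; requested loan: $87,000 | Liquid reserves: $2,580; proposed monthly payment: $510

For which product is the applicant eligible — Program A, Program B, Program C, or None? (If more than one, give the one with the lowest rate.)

Program C

Total debts = (510 + 185 + 50 + 250 + 75 + 360) = 1,430; DTI = 1,430/3,750 = 38.1%.
LTV = 87,000/139,000 = 62.6%.
Reserves = 2,580/510 = 5.1 months.
Program A: score 713 ≥ 600; DTI 38.1% ≤ 50%; LTV 62.6% ≤ 97%; reserves 5.1 < 9 mo → does not qualify.
Program B: score 713 ≥ 680; DTI 38.1% ≤ 40%; LTV 62.6% ≤ 100%; employment 37 ≥ 18 mo; reserves 5.1 < 9 mo → does not qualify.
Program C: score 713 ≥ 680; DTI 38.1% ≤ 43% → qualifies.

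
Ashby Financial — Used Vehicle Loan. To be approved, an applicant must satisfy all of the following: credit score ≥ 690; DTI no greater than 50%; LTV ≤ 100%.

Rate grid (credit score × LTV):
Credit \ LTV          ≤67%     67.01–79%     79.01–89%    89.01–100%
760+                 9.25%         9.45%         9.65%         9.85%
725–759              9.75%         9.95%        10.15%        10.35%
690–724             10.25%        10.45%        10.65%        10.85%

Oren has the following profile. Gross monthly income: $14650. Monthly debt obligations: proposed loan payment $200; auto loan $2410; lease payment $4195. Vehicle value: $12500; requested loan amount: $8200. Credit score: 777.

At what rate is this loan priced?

9.25%

Credit score 777 ≥ 690; Total monthly debts = (200 + 2,410 + 4,195) = 6,805. DTI: 6,805 ÷ 14,650 = 46.5%, within the 50% cap
Loan-to-value = 8,200/12,500 = 65.6% — pass (100% max)
Row: 777 falls in 760+. Column: 65.6% falls in ≤67%. Rate = 9.25%.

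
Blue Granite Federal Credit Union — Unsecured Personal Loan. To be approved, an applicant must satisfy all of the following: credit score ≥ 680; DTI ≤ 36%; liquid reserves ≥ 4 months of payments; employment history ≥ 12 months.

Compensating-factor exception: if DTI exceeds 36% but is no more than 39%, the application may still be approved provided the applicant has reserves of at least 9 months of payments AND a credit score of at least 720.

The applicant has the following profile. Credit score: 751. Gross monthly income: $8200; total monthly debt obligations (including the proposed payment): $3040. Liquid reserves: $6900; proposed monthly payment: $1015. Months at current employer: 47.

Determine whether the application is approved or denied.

Credit score 751 ≥ 680 (meets base)
DTI: 3,040 ÷ 8,200 = 37.1%, over the 36% base limit.
Reserves = 6,900/1,015 = 6.8 months ≥ 4
Employment 47 ≥ 12 months
37.1% falls in the override range (36%–39%), so the compensating-factor test applies.
Override check — reserves: 6.8 mo (short of 9); score: 751 (ok).
Override conditions not both satisfied; exception does not apply.

Denied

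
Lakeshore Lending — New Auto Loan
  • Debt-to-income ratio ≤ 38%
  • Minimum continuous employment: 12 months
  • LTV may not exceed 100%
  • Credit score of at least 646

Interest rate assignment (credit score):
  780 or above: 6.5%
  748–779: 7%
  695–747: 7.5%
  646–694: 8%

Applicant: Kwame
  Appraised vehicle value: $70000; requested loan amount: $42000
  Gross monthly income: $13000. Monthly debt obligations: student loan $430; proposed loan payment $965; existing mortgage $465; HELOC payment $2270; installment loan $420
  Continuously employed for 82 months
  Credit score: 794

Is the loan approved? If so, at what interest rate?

Credit score 794 ≥ 646 (meets minimum)
Employment 82 ≥ 12 months
Total monthly debts = (430 + 965 + 465 + 2,270 + 420) = 4,550. DTI = 4,550/13,000 = 35% ≤ 38%
Loan-to-value = 42,000/70,000 = 60% — pass (100% max)
All requirements met. Score 794 falls in the 780 or above tier → 6.5%.

Approved at 6.5%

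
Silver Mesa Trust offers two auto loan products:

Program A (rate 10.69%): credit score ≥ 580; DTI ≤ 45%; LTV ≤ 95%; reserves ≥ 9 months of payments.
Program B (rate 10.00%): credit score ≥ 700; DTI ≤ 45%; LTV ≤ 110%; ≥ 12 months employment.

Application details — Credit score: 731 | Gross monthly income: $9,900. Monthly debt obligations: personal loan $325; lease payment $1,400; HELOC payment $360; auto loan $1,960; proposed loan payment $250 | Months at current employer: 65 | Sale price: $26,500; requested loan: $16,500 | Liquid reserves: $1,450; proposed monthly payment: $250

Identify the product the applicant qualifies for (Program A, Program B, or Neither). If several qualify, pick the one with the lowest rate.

Total debts = (325 + 1,400 + 360 + 1,960 + 250) = 4,295; DTI = 4,295/9,900 = 43.4%.
LTV = 16,500/26,500 = 62.3%.
Reserves = 1,450/250 = 5.8 months.
Program A: score 731 ≥ 580; DTI 43.4% ≤ 45%; LTV 62.3% ≤ 95%; reserves 5.8 < 9 mo → does not qualify.
Program B: score 731 ≥ 700; DTI 43.4% ≤ 45%; LTV 62.3% ≤ 110%; employment 65 ≥ 12 mo → qualifies.

Program B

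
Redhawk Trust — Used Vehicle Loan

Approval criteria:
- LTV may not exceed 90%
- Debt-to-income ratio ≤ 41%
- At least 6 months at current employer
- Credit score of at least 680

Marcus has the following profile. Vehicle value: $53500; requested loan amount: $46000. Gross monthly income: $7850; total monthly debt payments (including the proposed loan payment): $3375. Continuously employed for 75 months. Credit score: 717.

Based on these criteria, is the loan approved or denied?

Loan-to-value = 46,000/53,500 = 86% — pass (90% max)
DTI = 3,375/7,850 = 43% > 41%
Employment 75 ≥ 6 months
Credit score 717 ≥ 680 (meets)
Fails on DTI.

Denied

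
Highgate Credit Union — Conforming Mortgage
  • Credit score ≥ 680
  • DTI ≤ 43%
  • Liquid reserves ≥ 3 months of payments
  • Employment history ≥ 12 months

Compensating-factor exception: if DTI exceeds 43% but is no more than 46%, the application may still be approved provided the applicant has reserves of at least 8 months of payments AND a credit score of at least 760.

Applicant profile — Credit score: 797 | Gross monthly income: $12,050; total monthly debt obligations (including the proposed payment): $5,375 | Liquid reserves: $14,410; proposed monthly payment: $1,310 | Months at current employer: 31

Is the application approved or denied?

Approved

Credit score 797 ≥ 680 (meets base)
DTI: 5,375 ÷ 12,050 = 44.6%, over the 43% base limit.
Reserves: 14,410 ÷ 1,310 = 11.0 months (meets 3-month minimum)
Employment 31 ≥ 12 months
DTI 44.6% is within the 43%–46% exception band; checking compensating factors.
Reserves 11.0 ≥ 8 months; credit score 797 ≥ 760.
Both override conditions satisfied; DTI exception granted.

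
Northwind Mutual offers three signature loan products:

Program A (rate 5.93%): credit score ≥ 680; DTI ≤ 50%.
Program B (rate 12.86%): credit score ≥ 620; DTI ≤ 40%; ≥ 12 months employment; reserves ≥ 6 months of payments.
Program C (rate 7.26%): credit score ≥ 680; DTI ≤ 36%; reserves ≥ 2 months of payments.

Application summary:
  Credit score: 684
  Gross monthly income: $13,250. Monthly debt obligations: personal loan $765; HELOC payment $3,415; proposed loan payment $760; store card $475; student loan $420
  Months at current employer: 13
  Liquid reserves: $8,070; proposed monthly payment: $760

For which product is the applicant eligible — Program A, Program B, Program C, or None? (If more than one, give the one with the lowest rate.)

Total debts = (765 + 3,415 + 760 + 475 + 420) = 5,835; DTI = 5,835/13,250 = 44%.
Reserves = 8,070/760 = 10.6 months.
Program A: score 684 ≥ 680; DTI 44% ≤ 50% → qualifies.
Program B: score 684 ≥ 620; DTI 44% > 40%; employment 13 ≥ 12 mo; reserves 10.6 ≥ 6 mo → does not qualify.
Program C: score 684 ≥ 680; DTI 44% > 36%; reserves 10.6 ≥ 2 mo → does not qualify.

Program A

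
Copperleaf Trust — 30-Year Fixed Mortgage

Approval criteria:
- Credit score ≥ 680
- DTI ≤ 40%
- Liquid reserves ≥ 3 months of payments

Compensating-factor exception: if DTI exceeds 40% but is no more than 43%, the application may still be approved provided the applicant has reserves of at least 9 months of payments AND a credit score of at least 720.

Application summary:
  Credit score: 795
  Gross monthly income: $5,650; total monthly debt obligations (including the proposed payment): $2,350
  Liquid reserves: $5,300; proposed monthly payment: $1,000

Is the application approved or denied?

Denied

Credit score 795 ≥ 680 (meets base)
DTI = 2,350/5,650 = 41.6% > 40% — standard DTI limit exceeded.
Reserves: 5,300 ÷ 1,000 = 5.3 months (meets 3-month minimum)
DTI 41.6% is within the 40%–43% exception band; checking compensating factors.
Override check — reserves: 5.3 mo (short of 9); score: 795 (ok).
Compensating-factor requirement not fully met.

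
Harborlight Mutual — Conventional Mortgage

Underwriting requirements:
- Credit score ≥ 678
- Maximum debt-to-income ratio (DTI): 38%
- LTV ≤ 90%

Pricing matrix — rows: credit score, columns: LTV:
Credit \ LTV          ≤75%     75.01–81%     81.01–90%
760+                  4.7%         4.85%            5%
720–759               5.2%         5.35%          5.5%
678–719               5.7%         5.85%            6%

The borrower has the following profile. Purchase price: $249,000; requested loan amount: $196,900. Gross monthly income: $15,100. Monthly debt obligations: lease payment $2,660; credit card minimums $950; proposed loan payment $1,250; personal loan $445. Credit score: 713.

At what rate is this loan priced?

Credit score 713 ≥ 678; Total monthly debts = (2,660 + 950 + 1,250 + 445) = 5,305. DTI = 5,305/15,100 = 35.1% ≤ 38%
Loan-to-value = 196,900/249,000 = 79.1% — pass (90% max)
Score 713 is in the 678–719 band; LTV 79.1% is in the 75.01–81% band → 5.85%.

5.85%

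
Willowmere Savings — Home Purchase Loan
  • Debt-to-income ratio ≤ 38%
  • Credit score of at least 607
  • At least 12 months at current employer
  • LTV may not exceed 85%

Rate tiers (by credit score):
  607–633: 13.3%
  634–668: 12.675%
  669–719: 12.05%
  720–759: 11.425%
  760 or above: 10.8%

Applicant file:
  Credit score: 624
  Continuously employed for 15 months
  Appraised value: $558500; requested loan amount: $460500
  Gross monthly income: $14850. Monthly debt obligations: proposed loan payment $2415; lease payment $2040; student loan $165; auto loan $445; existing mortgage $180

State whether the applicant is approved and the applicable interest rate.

Approved at 13.3%

Credit score 624 ≥ 607 (meets minimum)
Employment 15 ≥ 12 months
Total monthly debts = (2,415 + 2,040 + 165 + 445 + 180) = 5,245. DTI: 5,245 ÷ 14,850 = 35.3%, within the 38% cap
LTV = 460,500/558,500 = 82.5% ≤ 85%
All requirements met. Score 624 falls in the 607–633 tier → 13.3%.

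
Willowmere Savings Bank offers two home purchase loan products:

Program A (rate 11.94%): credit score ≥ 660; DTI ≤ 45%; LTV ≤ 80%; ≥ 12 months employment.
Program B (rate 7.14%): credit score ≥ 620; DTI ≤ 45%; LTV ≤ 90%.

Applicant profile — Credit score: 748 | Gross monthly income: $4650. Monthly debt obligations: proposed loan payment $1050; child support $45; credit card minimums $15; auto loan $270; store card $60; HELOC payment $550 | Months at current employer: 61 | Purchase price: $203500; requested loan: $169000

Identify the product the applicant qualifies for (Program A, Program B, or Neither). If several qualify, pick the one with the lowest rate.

Total debts = (1,050 + 45 + 15 + 270 + 60 + 550) = 1,990; DTI = 1,990/4,650 = 42.8%.
LTV = 169,000/203,500 = 83%.
Program A: score 748 ≥ 660; DTI 42.8% ≤ 45%; LTV 83% > 80%; employment 61 ≥ 12 mo → does not qualify.
Program B: score 748 ≥ 620; DTI 42.8% ≤ 45%; LTV 83% ≤ 90% → qualifies.

Program B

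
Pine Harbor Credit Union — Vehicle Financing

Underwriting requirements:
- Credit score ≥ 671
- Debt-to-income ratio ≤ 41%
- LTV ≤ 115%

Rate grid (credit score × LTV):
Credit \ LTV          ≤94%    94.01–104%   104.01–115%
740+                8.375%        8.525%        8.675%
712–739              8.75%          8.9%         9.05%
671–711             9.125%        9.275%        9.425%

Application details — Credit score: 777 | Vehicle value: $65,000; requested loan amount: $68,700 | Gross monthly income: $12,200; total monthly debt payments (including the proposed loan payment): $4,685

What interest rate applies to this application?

8.675%

Credit score 777 ≥ 671; DTI: 4,685 ÷ 12,200 = 38.4%, within the 41% cap
LTV: 68,700 ÷ 65,000 = 105.7%, within 115% cap
Credit 777 → row 740+; LTV 105.7% → column 104.01–115%. Grid cell → 8.675%.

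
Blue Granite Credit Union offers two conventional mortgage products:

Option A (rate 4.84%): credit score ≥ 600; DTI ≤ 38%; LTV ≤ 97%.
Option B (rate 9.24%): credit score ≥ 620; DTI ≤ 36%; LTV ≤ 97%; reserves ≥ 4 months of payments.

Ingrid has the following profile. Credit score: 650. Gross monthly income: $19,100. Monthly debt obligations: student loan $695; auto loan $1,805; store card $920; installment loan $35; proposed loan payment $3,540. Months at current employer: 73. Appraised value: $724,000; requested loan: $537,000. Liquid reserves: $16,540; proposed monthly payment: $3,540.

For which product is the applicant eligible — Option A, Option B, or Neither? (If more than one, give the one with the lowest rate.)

Total debts = (695 + 1,805 + 920 + 35 + 3,540) = 6,995; DTI = 6,995/19,100 = 36.6%.
LTV = 537,000/724,000 = 74.2%.
Reserves = 16,540/3,540 = 4.7 months.
Option A: score 650 ≥ 600; DTI 36.6% ≤ 38%; LTV 74.2% ≤ 97% → qualifies.
Option B: score 650 ≥ 620; DTI 36.6% > 36%; LTV 74.2% ≤ 97%; reserves 4.7 ≥ 4 mo → does not qualify.

Option A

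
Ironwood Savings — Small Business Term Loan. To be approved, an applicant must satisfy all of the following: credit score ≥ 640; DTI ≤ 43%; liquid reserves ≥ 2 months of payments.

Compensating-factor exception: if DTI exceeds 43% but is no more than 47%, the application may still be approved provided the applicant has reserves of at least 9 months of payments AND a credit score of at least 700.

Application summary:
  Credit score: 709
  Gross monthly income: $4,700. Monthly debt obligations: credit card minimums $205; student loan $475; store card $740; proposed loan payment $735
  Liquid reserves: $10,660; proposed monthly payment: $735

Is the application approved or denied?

Credit score 709 ≥ 640 (meets base)
Total debts = (205 + 475 + 740 + 735) = 2,155. DTI: 2,155 ÷ 4,700 = 45.9%, over the 43% base limit.
Reserves = 10,660/735 = 14.5 months ≥ 2
45.9% falls in the override range (43%–47%), so the compensating-factor test applies.
Reserves 14.5 ≥ 9 months; credit score 709 ≥ 700.
Both override conditions satisfied; DTI exception granted.

Approved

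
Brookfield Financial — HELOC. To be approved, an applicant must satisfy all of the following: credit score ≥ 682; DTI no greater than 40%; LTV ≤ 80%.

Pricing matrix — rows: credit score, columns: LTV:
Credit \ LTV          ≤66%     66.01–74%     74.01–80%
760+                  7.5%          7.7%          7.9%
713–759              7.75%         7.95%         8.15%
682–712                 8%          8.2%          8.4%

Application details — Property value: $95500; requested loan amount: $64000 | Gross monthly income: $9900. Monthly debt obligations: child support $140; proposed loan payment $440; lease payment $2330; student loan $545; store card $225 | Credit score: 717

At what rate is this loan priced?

7.95%

Credit score 717 ≥ 682; Total monthly debts = (140 + 440 + 2,330 + 545 + 225) = 3,680. Debt-to-income = 3,680/9,900 = 37.2% — meets 40% limit
LTV = 64,000/95,500 = 67% ≤ 80%
Score 717 is in the 713–759 band; LTV 67% is in the 66.01–74% band → 7.95%.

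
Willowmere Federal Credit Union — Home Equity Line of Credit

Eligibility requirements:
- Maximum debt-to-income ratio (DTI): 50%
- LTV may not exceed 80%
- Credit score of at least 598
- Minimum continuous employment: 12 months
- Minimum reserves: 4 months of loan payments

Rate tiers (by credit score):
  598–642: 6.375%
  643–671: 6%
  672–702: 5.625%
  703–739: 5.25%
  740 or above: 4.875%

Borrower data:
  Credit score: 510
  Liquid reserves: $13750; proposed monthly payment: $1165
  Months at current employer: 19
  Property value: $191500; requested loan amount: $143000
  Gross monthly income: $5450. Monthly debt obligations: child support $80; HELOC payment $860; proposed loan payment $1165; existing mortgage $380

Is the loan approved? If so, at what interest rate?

Denied

Credit score 510 < 598 (below minimum)
Reserves = 13,750/1,165 = 11.8 months ≥ 4
Total monthly debts = (80 + 860 + 1,165 + 380) = 2,485. Debt-to-income = 2,485/5,450 = 45.6% — meets 50% limit
Employment 19 ≥ 12 months
LTV = 143,000/191,500 = 74.7% ≤ 80%
Not all requirements met → denied.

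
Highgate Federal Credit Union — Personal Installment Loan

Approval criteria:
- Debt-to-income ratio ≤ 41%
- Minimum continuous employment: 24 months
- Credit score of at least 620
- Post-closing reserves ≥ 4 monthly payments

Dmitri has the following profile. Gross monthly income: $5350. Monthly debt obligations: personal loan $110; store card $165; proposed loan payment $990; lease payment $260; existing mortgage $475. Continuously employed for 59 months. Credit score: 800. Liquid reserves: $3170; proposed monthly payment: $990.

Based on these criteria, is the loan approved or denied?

Total monthly debts = (110 + 165 + 990 + 260 + 475) = 2,000. DTI = 2,000/5,350 = 37.4% ≤ 41%
Employment 59 ≥ 24 months
Credit score 800 ≥ 620 (meets)
Liquid reserves cover 3,170/990 = 3.2 months — < 4 required
Fails on reserves.

Denied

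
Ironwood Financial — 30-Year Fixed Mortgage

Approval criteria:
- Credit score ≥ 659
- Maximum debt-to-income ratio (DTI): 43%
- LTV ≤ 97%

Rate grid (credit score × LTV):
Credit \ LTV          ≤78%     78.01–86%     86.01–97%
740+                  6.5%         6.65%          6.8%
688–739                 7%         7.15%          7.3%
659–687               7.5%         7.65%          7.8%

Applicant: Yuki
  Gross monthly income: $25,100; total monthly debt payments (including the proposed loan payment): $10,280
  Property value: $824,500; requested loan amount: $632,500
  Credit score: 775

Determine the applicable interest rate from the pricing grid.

Credit score 775 ≥ 659; DTI: 10,280 ÷ 25,100 = 41%, within the 43% cap
Loan-to-value = 632,500/824,500 = 76.7% — pass (97% max)
Row: 775 falls in 740+. Column: 76.7% falls in ≤78%. Rate = 6.5%.

6.5%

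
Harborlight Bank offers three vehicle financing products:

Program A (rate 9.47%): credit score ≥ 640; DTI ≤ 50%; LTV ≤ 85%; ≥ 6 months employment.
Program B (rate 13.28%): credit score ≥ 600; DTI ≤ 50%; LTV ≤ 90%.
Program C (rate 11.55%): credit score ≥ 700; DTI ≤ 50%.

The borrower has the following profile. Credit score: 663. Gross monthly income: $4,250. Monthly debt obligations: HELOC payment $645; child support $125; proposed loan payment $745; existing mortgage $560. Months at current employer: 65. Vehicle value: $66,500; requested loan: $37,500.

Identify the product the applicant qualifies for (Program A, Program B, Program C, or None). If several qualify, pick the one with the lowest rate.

Program A

Total debts = (645 + 125 + 745 + 560) = 2,075; DTI = 2,075/4,250 = 48.8%.
LTV = 37,500/66,500 = 56.4%.
Program A: score 663 ≥ 640; DTI 48.8% ≤ 50%; LTV 56.4% ≤ 85%; employment 65 ≥ 6 mo → qualifies.
Program B: score 663 ≥ 600; DTI 48.8% ≤ 50%; LTV 56.4% ≤ 90% → qualifies.
Program C: score 663 < 700; DTI 48.8% ≤ 50% → does not qualify.
Qualifying: Program A, Program B. Lowest rate is 9.47% → Program A.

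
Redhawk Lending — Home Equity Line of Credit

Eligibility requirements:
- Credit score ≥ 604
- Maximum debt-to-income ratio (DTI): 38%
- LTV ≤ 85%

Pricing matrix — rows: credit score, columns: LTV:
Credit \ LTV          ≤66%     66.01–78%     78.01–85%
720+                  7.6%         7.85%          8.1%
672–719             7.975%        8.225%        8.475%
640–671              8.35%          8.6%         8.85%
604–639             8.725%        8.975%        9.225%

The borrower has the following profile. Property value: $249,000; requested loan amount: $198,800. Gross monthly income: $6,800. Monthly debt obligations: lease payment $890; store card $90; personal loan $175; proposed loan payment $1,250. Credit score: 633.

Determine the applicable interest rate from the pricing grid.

9.225%

Credit score 633 ≥ 604; Total monthly debts = (890 + 90 + 175 + 1,250) = 2,405. DTI: 2,405 ÷ 6,800 = 35.4%, within the 38% cap
Loan-to-value = 198,800/249,000 = 79.8% — pass (85% max)
Score 633 is in the 604–639 band; LTV 79.8% is in the 78.01–85% band → 9.225%.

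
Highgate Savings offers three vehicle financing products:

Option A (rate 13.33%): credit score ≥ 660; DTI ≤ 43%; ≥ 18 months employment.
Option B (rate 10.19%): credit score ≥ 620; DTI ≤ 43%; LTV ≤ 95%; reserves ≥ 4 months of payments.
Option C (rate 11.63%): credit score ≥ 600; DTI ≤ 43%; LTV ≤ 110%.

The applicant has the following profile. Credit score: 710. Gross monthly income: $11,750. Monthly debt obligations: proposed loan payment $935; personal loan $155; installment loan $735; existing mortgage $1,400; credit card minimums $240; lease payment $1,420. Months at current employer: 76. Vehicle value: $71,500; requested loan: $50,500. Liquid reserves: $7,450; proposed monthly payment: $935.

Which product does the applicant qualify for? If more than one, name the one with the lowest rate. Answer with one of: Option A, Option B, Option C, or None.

Option B

Total debts = (935 + 155 + 735 + 1,400 + 240 + 1,420) = 4,885; DTI = 4,885/11,750 = 41.6%.
LTV = 50,500/71,500 = 70.6%.
Reserves = 7,450/935 = 8.0 months.
Option A: score 710 ≥ 660; DTI 41.6% ≤ 43%; employment 76 ≥ 18 mo → qualifies.
Option B: score 710 ≥ 620; DTI 41.6% ≤ 43%; LTV 70.6% ≤ 95%; reserves 8.0 ≥ 4 mo → qualifies.
Option C: score 710 ≥ 600; DTI 41.6% ≤ 43%; LTV 70.6% ≤ 110% → qualifies.
Qualifying: Option A, Option B, Option C. Lowest rate is 10.19% → Option B.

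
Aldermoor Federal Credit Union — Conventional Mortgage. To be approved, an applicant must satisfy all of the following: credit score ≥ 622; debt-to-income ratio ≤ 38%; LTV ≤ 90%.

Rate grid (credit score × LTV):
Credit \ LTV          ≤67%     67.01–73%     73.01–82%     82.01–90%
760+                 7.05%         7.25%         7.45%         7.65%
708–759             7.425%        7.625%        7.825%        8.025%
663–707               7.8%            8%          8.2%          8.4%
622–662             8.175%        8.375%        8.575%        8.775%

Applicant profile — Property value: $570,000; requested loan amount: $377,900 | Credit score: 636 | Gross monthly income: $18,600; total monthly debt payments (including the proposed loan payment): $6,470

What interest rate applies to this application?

8.175%

Credit score 636 ≥ 622; DTI = 6,470/18,600 = 34.8% ≤ 38%
LTV: 377,900 ÷ 570,000 = 66.3%, within 90% cap
Credit 636 → row 622–662; LTV 66.3% → column ≤67%. Grid cell → 8.175%.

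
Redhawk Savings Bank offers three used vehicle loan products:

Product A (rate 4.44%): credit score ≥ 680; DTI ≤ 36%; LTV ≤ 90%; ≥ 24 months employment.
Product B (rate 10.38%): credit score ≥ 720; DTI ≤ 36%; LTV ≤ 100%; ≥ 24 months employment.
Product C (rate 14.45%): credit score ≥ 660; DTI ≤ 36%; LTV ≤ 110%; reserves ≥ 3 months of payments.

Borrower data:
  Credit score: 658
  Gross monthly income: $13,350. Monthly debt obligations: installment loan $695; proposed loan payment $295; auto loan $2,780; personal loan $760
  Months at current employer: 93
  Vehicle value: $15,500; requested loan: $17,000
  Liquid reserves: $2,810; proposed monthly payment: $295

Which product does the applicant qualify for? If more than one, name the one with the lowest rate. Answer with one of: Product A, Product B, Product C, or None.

None

Total debts = (695 + 295 + 2,780 + 760) = 4,530; DTI = 4,530/13,350 = 33.9%.
LTV = 17,000/15,500 = 109.7%.
Reserves = 2,810/295 = 9.5 months.
Product A: score 658 < 680; DTI 33.9% ≤ 36%; LTV 109.7% > 90%; employment 93 ≥ 24 mo → does not qualify.
Product B: score 658 < 720; DTI 33.9% ≤ 36%; LTV 109.7% > 100%; employment 93 ≥ 24 mo → does not qualify.
Product C: score 658 < 660; DTI 33.9% ≤ 36%; LTV 109.7% ≤ 110%; reserves 9.5 ≥ 3 mo → does not qualify.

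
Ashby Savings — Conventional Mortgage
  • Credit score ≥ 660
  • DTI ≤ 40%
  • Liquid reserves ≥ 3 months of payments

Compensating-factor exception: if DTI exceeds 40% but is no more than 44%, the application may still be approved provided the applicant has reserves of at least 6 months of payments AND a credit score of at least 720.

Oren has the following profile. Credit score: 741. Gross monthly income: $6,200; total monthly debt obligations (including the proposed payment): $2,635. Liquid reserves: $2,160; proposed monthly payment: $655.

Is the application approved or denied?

Credit score 741 ≥ 660 (meets base)
DTI = 2,635/6,200 = 42.5% > 40% — standard DTI limit exceeded.
Liquid reserves cover 2,160/655 = 3.3 months — ≥ 3 required
DTI 42.5% is within the 40%–44% exception band; checking compensating factors.
Override check — reserves: 3.3 mo (short of 6); score: 741 (ok).
Override conditions not both satisfied; exception does not apply.

Denied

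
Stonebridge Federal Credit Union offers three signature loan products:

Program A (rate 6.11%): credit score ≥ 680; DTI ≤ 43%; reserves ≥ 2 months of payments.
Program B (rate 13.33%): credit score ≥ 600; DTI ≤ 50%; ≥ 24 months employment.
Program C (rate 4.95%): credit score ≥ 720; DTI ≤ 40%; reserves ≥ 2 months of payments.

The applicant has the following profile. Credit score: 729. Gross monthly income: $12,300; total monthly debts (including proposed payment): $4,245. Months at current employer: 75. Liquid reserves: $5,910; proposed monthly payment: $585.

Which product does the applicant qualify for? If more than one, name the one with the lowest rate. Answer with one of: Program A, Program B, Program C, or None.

Program C

DTI = 4,245/12,300 = 34.5%.
Reserves = 5,910/585 = 10.1 months.
Program A: score 729 ≥ 680; DTI 34.5% ≤ 43%; reserves 10.1 ≥ 2 mo → qualifies.
Program B: score 729 ≥ 600; DTI 34.5% ≤ 50%; employment 75 ≥ 24 mo → qualifies.
Program C: score 729 ≥ 720; DTI 34.5% ≤ 40%; reserves 10.1 ≥ 2 mo → qualifies.
Qualifying: Program A, Program B, Program C. Lowest rate is 4.95% → Program C.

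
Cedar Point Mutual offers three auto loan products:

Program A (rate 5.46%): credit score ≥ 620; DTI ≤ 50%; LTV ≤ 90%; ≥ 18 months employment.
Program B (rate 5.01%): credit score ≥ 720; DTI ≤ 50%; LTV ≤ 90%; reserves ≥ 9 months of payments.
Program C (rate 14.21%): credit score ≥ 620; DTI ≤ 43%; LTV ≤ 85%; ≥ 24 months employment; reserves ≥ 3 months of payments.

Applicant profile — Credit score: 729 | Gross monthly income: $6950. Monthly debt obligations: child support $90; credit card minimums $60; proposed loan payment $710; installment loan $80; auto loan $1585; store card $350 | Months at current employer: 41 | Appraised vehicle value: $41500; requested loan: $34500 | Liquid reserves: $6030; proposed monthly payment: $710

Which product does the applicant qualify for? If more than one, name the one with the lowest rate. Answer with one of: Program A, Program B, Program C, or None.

Total debts = (90 + 60 + 710 + 80 + 1,585 + 350) = 2,875; DTI = 2,875/6,950 = 41.4%.
LTV = 34,500/41,500 = 83.1%.
Reserves = 6,030/710 = 8.5 months.
Program A: score 729 ≥ 620; DTI 41.4% ≤ 50%; LTV 83.1% ≤ 90%; employment 41 ≥ 18 mo → qualifies.
Program B: score 729 ≥ 720; DTI 41.4% ≤ 50%; LTV 83.1% ≤ 90%; reserves 8.5 < 9 mo → does not qualify.
Program C: score 729 ≥ 620; DTI 41.4% ≤ 43%; LTV 83.1% ≤ 85%; employment 41 ≥ 24 mo; reserves 8.5 ≥ 3 mo → qualifies.
Qualifying: Program A, Program C. Lowest rate is 5.46% → Program A.

Program A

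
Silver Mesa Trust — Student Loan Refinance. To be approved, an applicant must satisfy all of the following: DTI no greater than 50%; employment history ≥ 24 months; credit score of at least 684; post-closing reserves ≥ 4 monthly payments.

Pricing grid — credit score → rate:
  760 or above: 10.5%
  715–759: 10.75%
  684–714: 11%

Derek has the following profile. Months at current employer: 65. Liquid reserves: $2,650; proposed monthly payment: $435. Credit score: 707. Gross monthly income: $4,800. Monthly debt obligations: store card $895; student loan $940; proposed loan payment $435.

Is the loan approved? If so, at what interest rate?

Approved at 11%

Credit score 707 ≥ 684 (meets minimum)
Total monthly debts = (895 + 940 + 435) = 2,270. Debt-to-income = 2,270/4,800 = 47.3% — meets 50% limit
Employment 65 ≥ 24 months
Reserves = 2,650/435 = 6.1 months ≥ 4
All requirements met. Score 707 falls in the 684–714 tier → 11%.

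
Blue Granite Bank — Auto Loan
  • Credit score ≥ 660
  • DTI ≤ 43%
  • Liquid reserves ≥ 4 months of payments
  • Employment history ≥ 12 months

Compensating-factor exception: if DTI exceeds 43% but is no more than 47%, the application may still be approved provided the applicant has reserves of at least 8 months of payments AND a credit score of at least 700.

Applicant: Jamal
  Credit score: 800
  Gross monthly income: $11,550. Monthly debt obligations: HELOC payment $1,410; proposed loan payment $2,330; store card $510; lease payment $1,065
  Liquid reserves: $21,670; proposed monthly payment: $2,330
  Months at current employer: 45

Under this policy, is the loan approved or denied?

Approved

Credit score 800 ≥ 660 (meets base)
Total debts = (1,410 + 2,330 + 510 + 1,065) = 5,315. DTI = 5,315/11,550 = 46% > 43% — standard DTI limit exceeded.
Reserves: 21,670 ÷ 2,330 = 9.3 months (meets 4-month minimum)
Employment 45 ≥ 12 months
DTI 46% is within the 43%–47% exception band; checking compensating factors.
Reserves 9.3 ≥ 8 months; credit score 800 ≥ 700.
Both compensating conditions met → exception applies.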